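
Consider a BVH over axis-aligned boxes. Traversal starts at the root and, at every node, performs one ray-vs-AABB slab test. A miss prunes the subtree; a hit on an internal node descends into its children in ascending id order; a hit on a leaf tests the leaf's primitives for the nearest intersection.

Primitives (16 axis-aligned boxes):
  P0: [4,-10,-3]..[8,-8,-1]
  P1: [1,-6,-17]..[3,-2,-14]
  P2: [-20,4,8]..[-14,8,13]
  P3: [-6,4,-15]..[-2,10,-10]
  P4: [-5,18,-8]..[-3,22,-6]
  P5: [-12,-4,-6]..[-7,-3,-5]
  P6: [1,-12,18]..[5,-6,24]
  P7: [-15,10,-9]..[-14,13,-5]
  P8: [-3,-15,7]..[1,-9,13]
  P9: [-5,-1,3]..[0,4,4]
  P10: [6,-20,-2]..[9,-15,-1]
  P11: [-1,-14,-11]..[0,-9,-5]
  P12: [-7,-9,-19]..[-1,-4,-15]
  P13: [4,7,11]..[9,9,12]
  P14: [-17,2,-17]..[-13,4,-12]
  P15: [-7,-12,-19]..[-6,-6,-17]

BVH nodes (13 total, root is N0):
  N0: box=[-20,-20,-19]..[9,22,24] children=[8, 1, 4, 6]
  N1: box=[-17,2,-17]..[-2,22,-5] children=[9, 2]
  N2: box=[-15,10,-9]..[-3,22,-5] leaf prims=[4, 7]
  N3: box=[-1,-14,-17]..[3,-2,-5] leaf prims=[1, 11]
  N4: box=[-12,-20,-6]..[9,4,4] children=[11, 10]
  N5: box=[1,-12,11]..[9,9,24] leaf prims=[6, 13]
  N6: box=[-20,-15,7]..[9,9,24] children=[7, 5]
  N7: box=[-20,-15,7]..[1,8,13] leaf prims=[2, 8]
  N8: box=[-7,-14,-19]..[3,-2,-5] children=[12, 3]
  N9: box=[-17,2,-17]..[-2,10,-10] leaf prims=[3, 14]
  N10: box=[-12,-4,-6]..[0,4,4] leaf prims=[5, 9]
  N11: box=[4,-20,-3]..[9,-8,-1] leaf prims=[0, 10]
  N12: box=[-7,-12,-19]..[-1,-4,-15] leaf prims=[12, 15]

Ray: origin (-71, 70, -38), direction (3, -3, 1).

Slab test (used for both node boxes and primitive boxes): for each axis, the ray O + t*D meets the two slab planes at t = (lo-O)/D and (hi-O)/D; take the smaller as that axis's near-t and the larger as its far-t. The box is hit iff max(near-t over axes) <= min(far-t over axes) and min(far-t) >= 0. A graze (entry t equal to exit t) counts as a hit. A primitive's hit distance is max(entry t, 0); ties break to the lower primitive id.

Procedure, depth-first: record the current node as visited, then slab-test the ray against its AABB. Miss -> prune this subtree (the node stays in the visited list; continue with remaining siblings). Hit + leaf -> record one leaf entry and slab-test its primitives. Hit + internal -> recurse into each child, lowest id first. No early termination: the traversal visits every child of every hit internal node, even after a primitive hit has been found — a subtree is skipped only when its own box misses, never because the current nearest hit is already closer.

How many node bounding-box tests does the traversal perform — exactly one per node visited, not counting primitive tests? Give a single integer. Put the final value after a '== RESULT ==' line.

Trace the traversal:
N0 x:[17,80/3] y:[16,30] z:[19,62] -> hit [19,80/3], descend [1, 4, 6, 8]
  N1 x:[18,23] y:[16,68/3] z:[21,33] -> hit [21,68/3], descend [2, 9]
    N2 x:[56/3,68/3] y:[16,20] z:[29,33] -> miss, prune
    N9 x:[18,23] y:[20,68/3] z:[21,28] -> hit [21,68/3] leaf, test {P3(miss), P14(miss)}
  N4 x:[59/3,80/3] y:[22,30] z:[32,42] -> miss, prune
  N6 x:[17,80/3] y:[61/3,85/3] z:[45,62] -> miss, prune
  N8 x:[64/3,74/3] y:[24,28] z:[19,33] -> hit [24,74/3], descend [3, 12]
    N3 x:[70/3,74/3] y:[24,28] z:[21,33] -> hit [24,74/3] leaf, test {P1@t=24, P11(miss)}
    N12 x:[64/3,70/3] y:[74/3,82/3] z:[19,23] -> miss, prune

Summary -> nodes [0, 1, 2, 9, 4, 6, 8, 3, 12]; box-tests=9; leaf-entries=2; first=P1

== RESULT ==
9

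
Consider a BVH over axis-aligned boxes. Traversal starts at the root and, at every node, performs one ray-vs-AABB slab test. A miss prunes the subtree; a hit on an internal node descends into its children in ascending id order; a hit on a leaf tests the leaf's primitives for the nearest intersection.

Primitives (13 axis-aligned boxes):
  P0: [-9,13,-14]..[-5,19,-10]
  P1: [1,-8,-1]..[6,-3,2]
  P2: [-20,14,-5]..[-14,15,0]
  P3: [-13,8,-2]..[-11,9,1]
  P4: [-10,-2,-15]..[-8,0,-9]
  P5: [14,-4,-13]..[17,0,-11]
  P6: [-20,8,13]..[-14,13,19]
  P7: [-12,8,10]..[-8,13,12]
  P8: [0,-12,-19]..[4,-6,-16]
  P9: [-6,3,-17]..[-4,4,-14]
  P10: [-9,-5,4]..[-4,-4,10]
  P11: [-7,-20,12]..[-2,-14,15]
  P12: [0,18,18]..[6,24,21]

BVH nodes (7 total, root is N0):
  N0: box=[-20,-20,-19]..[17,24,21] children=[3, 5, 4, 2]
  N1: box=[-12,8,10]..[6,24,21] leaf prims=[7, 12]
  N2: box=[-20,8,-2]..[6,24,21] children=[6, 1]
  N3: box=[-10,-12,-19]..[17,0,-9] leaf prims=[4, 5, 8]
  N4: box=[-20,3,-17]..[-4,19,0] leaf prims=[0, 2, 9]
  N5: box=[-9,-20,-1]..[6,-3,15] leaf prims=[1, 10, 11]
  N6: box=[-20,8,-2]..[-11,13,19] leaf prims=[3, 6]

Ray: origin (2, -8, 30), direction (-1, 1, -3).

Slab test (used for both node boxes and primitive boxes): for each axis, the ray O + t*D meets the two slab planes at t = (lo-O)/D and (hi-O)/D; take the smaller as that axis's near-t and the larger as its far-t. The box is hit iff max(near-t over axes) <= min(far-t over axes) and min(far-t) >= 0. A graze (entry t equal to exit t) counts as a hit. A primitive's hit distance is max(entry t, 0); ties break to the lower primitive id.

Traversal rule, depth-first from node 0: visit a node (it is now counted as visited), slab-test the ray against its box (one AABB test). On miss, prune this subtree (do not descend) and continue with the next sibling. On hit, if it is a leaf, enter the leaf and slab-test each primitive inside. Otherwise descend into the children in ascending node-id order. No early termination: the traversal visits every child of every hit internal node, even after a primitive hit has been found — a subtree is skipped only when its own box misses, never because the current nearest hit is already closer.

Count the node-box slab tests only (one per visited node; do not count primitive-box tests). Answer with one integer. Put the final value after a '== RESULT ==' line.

Walk:
N0 x:[-15,22] y:[-12,32] z:[3,49/3] -> hit [3,49/3], descend [2, 3, 4, 5]
  N2 x:[-4,22] y:[16,32] z:[3,32/3] -> miss, prune
  N3 x:[-15,12] y:[-4,8] z:[13,49/3] -> miss, prune
  N4 x:[6,22] y:[11,27] z:[10,47/3] -> hit [11,47/3] leaf, test {P0(miss), P2(miss), P9(miss)}
  N5 x:[-4,11] y:[-12,5] z:[5,31/3] -> hit [5,5] leaf, test {P1(miss), P10(miss), P11(miss)}

5 AABB tests over nodes [0, 2, 3, 4, 5]; 2 leaves entered; closest miss.

== RESULT ==
5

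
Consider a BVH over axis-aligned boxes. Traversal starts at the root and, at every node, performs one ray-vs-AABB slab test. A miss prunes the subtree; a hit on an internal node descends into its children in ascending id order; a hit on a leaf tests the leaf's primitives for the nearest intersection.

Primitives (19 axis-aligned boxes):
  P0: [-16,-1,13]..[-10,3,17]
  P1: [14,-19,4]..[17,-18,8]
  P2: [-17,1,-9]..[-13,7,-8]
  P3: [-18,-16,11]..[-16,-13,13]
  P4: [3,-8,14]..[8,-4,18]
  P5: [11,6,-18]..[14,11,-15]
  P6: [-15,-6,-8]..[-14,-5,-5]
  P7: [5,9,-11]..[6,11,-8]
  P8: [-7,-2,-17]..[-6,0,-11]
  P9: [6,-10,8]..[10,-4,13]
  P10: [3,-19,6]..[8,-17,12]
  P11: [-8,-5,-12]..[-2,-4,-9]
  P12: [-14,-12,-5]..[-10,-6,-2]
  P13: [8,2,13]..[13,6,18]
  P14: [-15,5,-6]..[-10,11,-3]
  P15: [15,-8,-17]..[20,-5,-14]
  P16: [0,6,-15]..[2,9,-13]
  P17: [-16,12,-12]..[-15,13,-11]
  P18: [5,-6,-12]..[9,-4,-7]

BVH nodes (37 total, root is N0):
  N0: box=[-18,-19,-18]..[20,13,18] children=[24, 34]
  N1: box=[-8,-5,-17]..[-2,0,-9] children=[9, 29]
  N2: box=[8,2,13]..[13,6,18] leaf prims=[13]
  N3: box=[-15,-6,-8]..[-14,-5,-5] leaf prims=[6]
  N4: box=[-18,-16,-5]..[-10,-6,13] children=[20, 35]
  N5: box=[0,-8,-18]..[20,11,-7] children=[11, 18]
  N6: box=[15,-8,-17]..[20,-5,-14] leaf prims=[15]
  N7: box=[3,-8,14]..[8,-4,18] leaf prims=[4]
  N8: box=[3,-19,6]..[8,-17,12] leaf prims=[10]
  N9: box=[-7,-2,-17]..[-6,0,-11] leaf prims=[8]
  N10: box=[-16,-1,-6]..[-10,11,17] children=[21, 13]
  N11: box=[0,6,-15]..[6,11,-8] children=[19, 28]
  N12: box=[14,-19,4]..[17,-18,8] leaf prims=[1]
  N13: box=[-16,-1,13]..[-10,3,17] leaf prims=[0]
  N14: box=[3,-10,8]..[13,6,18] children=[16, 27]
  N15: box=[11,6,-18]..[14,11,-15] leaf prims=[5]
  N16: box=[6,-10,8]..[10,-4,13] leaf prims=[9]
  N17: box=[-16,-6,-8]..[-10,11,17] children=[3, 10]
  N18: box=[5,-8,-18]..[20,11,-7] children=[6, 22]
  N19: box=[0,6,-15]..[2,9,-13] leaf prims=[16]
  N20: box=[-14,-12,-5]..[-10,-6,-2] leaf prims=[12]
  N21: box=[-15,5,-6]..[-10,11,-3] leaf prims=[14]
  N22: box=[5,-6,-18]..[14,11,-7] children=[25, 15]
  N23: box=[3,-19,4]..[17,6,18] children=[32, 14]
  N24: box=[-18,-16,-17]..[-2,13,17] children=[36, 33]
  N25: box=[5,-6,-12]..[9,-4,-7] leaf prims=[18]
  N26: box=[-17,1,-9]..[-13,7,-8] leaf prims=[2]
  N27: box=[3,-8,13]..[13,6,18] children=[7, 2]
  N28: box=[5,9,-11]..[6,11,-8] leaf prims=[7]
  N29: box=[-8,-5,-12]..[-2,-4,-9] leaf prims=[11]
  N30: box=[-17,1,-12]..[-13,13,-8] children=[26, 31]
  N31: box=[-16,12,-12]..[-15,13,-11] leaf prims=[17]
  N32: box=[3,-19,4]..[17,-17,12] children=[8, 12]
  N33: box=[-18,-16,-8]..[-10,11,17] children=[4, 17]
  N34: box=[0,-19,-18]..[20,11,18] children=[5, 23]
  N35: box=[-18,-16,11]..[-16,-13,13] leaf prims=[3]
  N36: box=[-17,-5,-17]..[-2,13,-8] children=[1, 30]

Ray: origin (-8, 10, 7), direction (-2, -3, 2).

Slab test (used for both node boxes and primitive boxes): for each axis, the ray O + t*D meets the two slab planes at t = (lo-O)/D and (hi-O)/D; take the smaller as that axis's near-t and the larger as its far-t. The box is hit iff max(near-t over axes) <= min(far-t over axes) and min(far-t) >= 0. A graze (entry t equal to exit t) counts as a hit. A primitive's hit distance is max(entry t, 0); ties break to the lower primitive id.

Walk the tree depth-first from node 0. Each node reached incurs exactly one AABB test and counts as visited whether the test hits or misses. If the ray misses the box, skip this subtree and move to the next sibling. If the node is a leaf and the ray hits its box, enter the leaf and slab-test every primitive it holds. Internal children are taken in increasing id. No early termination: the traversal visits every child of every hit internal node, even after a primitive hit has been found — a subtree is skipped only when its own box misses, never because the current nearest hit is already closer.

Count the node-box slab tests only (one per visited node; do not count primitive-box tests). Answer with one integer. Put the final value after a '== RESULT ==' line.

Traverse from the root:
N0 x:[-14,5] y:[-1,29/3] z:[-25/2,11/2] -> hit [-1,5], descend [24, 34]
  N24 x:[-3,5] y:[-1,26/3] z:[-12,5] -> hit [-1,5], descend [33, 36]
    N33 x:[1,5] y:[-1/3,26/3] z:[-15/2,5] -> hit [1,5], descend [4, 17]
      N4 x:[1,5] y:[16/3,26/3] z:[-6,3] -> miss, prune
      N17 x:[1,4] y:[-1/3,16/3] z:[-15/2,5] -> hit [1,4], descend [3, 10]
        N3 x:[3,7/2] y:[5,16/3] z:[-15/2,-6] -> miss, prune
        N10 x:[1,4] y:[-1/3,11/3] z:[-13/2,5] -> hit [1,11/3], descend [13, 21]
          N13 x:[1,4] y:[7/3,11/3] z:[3,5] -> hit [3,11/3] leaf, test {P0@t=3}
          N21 x:[1,7/2] y:[-1/3,5/3] z:[-13/2,-5] -> miss, prune
    N36 x:[-3,9/2] y:[-1,5] z:[-12,-15/2] -> miss, prune
  N34 x:[-14,-4] y:[-1/3,29/3] z:[-25/2,11/2] -> miss, prune

Visited [0, 24, 33, 4, 17, 3, 10, 13, 21, 36, 34]. Tests: 11 box, 1 leaf. Nearest: P0.

== RESULT ==
11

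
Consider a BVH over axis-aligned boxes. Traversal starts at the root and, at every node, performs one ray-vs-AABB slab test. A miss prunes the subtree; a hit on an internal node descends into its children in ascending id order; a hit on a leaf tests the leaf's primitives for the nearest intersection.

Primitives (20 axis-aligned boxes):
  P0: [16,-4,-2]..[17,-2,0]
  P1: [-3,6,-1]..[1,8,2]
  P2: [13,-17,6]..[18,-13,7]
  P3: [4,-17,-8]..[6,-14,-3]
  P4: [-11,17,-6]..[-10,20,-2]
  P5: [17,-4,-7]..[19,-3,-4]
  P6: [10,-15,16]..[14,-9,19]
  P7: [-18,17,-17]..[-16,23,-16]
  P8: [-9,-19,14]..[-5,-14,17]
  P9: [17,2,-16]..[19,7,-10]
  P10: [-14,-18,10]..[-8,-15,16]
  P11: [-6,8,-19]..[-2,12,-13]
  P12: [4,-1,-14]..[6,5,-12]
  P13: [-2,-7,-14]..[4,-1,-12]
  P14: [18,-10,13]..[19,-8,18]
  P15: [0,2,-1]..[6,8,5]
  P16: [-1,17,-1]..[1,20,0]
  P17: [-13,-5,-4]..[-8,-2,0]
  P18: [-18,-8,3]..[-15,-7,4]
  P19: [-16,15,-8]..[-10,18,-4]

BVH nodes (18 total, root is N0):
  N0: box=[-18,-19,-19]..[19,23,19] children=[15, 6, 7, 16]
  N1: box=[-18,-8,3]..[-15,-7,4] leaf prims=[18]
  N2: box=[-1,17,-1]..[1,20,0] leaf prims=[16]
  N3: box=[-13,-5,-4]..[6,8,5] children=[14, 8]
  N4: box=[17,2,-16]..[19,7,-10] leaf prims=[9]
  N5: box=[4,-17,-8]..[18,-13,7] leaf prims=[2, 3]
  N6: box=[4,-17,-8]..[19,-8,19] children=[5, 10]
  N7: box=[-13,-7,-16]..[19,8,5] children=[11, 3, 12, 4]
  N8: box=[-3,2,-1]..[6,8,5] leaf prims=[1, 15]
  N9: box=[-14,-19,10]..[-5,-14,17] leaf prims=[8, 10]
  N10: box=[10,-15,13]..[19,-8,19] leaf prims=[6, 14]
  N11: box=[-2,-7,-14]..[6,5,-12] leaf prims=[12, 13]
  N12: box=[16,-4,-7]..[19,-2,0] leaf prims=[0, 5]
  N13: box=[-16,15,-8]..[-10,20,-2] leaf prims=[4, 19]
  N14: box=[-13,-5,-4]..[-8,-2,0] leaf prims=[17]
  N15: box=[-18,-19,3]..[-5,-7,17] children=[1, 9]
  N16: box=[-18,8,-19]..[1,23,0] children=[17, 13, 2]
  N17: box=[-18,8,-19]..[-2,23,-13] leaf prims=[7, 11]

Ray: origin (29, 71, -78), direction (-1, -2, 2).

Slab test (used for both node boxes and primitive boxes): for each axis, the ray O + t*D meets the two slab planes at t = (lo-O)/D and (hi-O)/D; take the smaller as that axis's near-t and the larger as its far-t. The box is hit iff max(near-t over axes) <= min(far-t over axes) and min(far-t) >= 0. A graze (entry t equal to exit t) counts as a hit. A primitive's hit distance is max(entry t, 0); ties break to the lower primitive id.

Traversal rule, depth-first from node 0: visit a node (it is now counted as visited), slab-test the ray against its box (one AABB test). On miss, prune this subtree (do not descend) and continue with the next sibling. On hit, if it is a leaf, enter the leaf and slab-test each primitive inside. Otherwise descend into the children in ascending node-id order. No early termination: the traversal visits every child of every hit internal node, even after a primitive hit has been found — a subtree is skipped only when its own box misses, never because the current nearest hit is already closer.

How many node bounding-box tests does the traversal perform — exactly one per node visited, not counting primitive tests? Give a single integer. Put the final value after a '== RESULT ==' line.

Trace the traversal:
N0 x:[10,47] y:[24,45] z:[59/2,97/2] -> hit [59/2,45], descend [6, 7, 15, 16]
  N6 x:[10,25] y:[79/2,44] z:[35,97/2] -> miss, prune
  N7 x:[10,42] y:[63/2,39] z:[31,83/2] -> hit [63/2,39], descend [3, 4, 11, 12]
    N3 x:[23,42] y:[63/2,38] z:[37,83/2] -> hit [37,38], descend [8, 14]
      N8 x:[23,32] y:[63/2,69/2] z:[77/2,83/2] -> miss, prune
      N14 x:[37,42] y:[73/2,38] z:[37,39] -> hit [37,38] leaf, test {P17@t=37}
    N4 x:[10,12] y:[32,69/2] z:[31,34] -> miss, prune
    N11 x:[23,31] y:[33,39] z:[32,33] -> miss, prune
    N12 x:[10,13] y:[73/2,75/2] z:[71/2,39] -> miss, prune
  N15 x:[34,47] y:[39,45] z:[81/2,95/2] -> hit [81/2,45], descend [1, 9]
    N1 x:[44,47] y:[39,79/2] z:[81/2,41] -> miss, prune
    N9 x:[34,43] y:[85/2,45] z:[44,95/2] -> miss, prune
  N16 x:[28,47] y:[24,63/2] z:[59/2,39] -> hit [59/2,63/2], descend [2, 13, 17]
    N2 x:[28,30] y:[51/2,27] z:[77/2,39] -> miss, prune
    N13 x:[39,45] y:[51/2,28] z:[35,38] -> miss, prune
    N17 x:[31,47] y:[24,63/2] z:[59/2,65/2] -> hit [31,63/2] leaf, test {P7(miss), P11@t=31}

Summary -> nodes [0, 6, 7, 3, 8, 14, 4, 11, 12, 15, 1, 9, 16, 2, 13, 17]; box-tests=16; leaf-entries=2; first=P11

== RESULT ==
16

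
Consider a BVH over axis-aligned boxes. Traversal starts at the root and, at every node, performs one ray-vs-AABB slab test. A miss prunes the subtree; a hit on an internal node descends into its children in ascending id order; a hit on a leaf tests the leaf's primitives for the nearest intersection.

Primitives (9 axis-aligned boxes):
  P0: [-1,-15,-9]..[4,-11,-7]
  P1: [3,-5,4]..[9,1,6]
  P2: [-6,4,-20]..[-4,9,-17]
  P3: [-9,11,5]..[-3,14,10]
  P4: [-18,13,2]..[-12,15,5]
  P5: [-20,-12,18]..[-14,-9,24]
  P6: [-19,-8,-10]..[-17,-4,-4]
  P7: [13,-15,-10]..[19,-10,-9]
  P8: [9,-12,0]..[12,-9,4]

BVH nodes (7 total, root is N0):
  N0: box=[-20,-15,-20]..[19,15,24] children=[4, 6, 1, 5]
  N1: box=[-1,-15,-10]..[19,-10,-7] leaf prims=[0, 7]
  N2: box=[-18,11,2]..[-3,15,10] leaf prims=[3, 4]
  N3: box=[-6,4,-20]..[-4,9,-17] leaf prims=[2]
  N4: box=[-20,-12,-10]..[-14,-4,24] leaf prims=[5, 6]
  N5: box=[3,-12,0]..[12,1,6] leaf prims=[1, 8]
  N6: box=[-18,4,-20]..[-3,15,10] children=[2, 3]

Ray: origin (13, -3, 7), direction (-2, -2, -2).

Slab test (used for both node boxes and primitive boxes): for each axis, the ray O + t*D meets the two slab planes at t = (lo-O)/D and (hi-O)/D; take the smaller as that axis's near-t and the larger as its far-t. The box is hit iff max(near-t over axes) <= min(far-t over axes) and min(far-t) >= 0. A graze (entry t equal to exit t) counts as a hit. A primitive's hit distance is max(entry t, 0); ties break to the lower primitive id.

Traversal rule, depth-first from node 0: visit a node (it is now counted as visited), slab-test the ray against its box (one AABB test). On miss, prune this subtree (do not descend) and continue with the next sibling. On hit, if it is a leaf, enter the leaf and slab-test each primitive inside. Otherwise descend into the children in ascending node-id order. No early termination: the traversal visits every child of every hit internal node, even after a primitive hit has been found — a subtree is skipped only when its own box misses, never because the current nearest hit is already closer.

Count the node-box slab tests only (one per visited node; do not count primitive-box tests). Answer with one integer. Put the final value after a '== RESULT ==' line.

Walk:
N0 x:[-3,33/2] y:[-9,6] z:[-17/2,27/2] -> hit [-3,6], descend [1, 4, 5, 6]
  N1 x:[-3,7] y:[7/2,6] z:[7,17/2] -> miss, prune
  N4 x:[27/2,33/2] y:[1/2,9/2] z:[-17/2,17/2] -> miss, prune
  N5 x:[1/2,5] y:[-2,9/2] z:[1/2,7/2] -> hit [1/2,7/2] leaf, test {P1(miss), P8(miss)}
  N6 x:[8,31/2] y:[-9,-7/2] z:[-3/2,27/2] -> miss, prune

order=[0, 1, 4, 5, 6]  |boxes|=5  |leaves|=1  hit=miss

== RESULT ==
5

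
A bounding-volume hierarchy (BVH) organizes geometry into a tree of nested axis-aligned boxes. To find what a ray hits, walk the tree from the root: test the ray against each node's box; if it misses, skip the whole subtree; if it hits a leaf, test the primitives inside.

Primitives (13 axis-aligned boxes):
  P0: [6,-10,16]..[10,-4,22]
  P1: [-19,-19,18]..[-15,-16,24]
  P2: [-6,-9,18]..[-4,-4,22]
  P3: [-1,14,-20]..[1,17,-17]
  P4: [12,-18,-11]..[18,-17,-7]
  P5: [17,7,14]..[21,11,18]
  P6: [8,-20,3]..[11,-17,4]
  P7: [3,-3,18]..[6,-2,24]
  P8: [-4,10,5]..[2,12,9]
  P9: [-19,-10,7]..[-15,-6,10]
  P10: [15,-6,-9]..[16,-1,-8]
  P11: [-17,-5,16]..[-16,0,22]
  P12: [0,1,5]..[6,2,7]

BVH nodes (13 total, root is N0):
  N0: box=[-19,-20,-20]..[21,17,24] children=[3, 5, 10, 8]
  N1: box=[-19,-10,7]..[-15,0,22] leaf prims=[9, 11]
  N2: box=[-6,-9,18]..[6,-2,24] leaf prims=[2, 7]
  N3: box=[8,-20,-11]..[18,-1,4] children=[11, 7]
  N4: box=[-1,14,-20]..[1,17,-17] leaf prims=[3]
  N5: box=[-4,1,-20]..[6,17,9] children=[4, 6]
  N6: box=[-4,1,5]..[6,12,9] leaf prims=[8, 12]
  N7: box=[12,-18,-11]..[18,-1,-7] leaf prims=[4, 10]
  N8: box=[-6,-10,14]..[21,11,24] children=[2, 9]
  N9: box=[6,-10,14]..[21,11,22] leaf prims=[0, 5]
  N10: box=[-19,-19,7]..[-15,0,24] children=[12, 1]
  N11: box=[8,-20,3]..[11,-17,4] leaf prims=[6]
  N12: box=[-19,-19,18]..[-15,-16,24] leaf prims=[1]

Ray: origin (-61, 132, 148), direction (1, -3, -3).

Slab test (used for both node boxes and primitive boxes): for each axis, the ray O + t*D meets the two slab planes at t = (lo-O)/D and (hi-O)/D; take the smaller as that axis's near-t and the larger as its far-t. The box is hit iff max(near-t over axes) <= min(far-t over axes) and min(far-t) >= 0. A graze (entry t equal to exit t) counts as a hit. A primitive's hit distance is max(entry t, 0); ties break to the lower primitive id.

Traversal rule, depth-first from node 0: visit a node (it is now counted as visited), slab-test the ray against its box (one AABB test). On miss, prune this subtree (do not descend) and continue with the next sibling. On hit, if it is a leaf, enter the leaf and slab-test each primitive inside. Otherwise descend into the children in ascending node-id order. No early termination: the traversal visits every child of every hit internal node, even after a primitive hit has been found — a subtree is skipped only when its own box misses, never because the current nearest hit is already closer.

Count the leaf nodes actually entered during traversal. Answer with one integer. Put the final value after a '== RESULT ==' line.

Traverse from the root:
N0 x:[42,82] y:[115/3,152/3] z:[124/3,56] -> hit [42,152/3], descend [3, 5, 8, 10]
  N3 x:[69,79] y:[133/3,152/3] z:[48,53] -> miss, prune
  N5 x:[57,67] y:[115/3,131/3] z:[139/3,56] -> miss, prune
  N8 x:[55,82] y:[121/3,142/3] z:[124/3,134/3] -> miss, prune
  N10 x:[42,46] y:[44,151/3] z:[124/3,47] -> hit [44,46], descend [1, 12]
    N1 x:[42,46] y:[44,142/3] z:[42,47] -> hit [44,46] leaf, test {P9@t=46, P11@t=44}
    N12 x:[42,46] y:[148/3,151/3] z:[124/3,130/3] -> miss, prune

Visited [0, 3, 5, 8, 10, 1, 12]. Tests: 7 box, 1 leaf. Nearest: P11.

== RESULT ==
1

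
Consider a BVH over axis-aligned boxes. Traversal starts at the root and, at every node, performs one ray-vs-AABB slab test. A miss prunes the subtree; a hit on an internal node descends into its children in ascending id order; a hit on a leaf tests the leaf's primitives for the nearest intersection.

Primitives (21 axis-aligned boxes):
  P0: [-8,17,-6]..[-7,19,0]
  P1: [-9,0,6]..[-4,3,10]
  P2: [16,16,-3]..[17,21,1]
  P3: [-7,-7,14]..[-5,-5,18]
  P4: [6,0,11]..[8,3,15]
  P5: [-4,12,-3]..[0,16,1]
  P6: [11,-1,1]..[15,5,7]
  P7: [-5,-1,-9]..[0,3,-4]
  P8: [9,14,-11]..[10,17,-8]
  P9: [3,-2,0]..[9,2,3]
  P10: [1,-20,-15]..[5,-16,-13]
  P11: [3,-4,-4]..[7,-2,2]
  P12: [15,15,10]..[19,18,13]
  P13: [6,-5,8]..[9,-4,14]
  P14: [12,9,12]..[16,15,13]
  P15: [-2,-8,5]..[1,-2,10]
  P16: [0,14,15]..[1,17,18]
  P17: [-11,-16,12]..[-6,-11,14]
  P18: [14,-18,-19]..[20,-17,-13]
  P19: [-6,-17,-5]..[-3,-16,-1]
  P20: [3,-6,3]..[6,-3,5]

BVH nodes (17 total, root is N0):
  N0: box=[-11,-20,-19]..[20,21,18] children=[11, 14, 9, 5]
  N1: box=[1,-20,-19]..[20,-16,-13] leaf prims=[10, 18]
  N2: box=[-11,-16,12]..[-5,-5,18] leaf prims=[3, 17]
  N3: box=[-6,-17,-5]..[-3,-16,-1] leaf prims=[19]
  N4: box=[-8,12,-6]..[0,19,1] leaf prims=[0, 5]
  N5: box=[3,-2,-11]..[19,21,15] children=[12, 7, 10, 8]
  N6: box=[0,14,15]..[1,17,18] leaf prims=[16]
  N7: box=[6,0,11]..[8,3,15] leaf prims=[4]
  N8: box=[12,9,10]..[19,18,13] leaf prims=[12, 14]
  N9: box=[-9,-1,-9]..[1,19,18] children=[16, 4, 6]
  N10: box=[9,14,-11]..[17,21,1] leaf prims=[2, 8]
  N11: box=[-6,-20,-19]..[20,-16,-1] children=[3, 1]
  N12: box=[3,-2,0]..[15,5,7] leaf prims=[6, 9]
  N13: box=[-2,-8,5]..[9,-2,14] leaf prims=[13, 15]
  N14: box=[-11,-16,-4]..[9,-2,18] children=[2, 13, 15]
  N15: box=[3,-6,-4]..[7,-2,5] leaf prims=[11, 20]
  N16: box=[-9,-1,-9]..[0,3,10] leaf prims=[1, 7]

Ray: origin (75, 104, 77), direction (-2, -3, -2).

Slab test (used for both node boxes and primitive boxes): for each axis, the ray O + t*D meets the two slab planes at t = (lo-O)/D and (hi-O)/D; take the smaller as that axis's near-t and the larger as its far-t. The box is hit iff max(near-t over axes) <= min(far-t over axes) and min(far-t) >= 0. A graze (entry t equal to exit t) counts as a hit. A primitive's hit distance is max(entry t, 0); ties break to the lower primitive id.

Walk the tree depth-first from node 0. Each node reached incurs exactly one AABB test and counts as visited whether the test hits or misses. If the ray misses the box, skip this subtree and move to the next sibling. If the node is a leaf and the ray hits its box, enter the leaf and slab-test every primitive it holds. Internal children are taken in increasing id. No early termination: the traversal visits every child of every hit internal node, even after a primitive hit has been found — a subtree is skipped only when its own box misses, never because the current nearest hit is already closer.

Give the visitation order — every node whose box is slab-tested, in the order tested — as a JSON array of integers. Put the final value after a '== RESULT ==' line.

Walk:
N0 x:[55/2,43] y:[83/3,124/3] z:[59/2,48] -> hit [59/2,124/3], descend [5, 9, 11, 14]
  N5 x:[28,36] y:[83/3,106/3] z:[31,44] -> hit [31,106/3], descend [7, 8, 10, 12]
    N7 x:[67/2,69/2] y:[101/3,104/3] z:[31,33] -> miss, prune
    N8 x:[28,63/2] y:[86/3,95/3] z:[32,67/2] -> miss, prune
    N10 x:[29,33] y:[83/3,30] z:[38,44] -> miss, prune
    N12 x:[30,36] y:[33,106/3] z:[35,77/2] -> hit [35,106/3] leaf, test {P6(miss), P9(miss)}
  N9 x:[37,42] y:[85/3,35] z:[59/2,43] -> miss, prune
  N11 x:[55/2,81/2] y:[40,124/3] z:[39,48] -> hit [40,81/2], descend [1, 3]
    N1 x:[55/2,37] y:[40,124/3] z:[45,48] -> miss, prune
    N3 x:[39,81/2] y:[40,121/3] z:[39,41] -> hit [40,121/3] leaf, test {P19@t=40}
  N14 x:[33,43] y:[106/3,40] z:[59/2,81/2] -> hit [106/3,40], descend [2, 13, 15]
    N2 x:[40,43] y:[109/3,40] z:[59/2,65/2] -> miss, prune
    N13 x:[33,77/2] y:[106/3,112/3] z:[63/2,36] -> hit [106/3,36] leaf, test {P13(miss), P15(miss)}
    N15 x:[34,36] y:[106/3,110/3] z:[36,81/2] -> hit [36,36] leaf, test {P11(miss), P20@t=36}

Visited [0, 5, 7, 8, 10, 12, 9, 11, 1, 3, 14, 2, 13, 15]. Tests: 14 box, 4 leaf. Nearest: P20.

== RESULT ==
[0, 5, 7, 8, 10, 12, 9, 11, 1, 3, 14, 2, 13, 15]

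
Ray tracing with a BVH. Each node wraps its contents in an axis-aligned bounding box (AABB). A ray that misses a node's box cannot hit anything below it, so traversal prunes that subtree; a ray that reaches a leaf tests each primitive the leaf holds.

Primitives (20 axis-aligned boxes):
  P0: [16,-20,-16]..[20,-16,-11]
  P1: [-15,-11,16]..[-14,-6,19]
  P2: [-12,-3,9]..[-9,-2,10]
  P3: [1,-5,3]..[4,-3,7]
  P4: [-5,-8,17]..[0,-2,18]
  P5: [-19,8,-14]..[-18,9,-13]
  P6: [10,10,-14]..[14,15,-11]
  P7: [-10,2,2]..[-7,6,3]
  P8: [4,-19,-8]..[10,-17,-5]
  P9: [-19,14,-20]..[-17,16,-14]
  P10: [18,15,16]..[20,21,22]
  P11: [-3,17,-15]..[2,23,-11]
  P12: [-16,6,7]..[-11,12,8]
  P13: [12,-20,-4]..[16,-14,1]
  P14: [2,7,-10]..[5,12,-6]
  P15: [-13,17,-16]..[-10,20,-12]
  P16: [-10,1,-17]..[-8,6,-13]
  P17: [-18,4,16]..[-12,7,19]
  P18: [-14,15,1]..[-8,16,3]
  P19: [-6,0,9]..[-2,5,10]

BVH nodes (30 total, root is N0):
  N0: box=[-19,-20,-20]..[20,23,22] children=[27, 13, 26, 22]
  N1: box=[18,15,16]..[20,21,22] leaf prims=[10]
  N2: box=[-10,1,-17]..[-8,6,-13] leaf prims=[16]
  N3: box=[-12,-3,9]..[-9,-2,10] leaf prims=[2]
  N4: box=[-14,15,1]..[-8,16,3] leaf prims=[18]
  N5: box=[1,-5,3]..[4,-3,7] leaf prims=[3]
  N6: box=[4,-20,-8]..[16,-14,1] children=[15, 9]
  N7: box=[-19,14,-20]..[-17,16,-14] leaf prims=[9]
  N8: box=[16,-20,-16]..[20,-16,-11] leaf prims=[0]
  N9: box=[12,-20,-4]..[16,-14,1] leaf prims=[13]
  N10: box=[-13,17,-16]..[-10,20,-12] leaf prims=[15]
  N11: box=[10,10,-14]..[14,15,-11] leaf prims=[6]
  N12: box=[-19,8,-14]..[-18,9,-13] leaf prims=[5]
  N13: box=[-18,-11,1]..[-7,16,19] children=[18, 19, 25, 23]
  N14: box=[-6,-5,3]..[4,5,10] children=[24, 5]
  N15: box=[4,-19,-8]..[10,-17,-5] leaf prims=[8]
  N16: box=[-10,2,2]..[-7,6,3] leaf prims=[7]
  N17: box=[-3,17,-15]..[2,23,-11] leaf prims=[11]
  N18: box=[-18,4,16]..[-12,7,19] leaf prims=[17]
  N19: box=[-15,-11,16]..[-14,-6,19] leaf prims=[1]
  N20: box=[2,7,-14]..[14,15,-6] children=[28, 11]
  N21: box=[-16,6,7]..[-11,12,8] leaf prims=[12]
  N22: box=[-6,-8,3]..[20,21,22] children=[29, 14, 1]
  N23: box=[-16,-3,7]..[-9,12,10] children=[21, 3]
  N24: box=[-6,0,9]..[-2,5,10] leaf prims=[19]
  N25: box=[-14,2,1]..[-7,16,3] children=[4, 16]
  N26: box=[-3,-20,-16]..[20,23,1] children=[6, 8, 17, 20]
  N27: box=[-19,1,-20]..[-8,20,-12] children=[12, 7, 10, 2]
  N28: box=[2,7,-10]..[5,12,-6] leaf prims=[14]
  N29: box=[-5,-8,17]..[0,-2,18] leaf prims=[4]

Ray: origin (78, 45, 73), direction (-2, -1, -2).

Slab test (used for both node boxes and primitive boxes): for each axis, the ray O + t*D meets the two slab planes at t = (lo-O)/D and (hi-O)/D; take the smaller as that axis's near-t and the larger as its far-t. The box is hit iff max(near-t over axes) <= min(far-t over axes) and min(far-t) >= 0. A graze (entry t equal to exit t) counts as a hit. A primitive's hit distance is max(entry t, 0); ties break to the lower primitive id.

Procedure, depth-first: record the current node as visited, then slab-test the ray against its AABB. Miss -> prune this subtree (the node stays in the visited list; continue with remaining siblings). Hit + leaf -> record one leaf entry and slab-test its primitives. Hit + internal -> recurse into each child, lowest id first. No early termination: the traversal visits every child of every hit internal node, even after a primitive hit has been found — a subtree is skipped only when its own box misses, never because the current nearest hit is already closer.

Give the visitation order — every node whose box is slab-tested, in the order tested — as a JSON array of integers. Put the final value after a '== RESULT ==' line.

Trace the traversal:
N0 x:[29,97/2] y:[22,65] z:[51/2,93/2] -> hit [29,93/2], descend [13, 22, 26, 27]
  N13 x:[85/2,48] y:[29,56] z:[27,36] -> miss, prune
  N22 x:[29,42] y:[24,53] z:[51/2,35] -> hit [29,35], descend [1, 14, 29]
    N1 x:[29,30] y:[24,30] z:[51/2,57/2] -> miss, prune
    N14 x:[37,42] y:[40,50] z:[63/2,35] -> miss, prune
    N29 x:[39,83/2] y:[47,53] z:[55/2,28] -> miss, prune
  N26 x:[29,81/2] y:[22,65] z:[36,89/2] -> hit [36,81/2], descend [6, 8, 17, 20]
    N6 x:[31,37] y:[59,65] z:[36,81/2] -> miss, prune
    N8 x:[29,31] y:[61,65] z:[42,89/2] -> miss, prune
    N17 x:[38,81/2] y:[22,28] z:[42,44] -> miss, prune
    N20 x:[32,38] y:[30,38] z:[79/2,87/2] -> miss, prune
  N27 x:[43,97/2] y:[25,44] z:[85/2,93/2] -> hit [43,44], descend [2, 7, 10, 12]
    N2 x:[43,44] y:[39,44] z:[43,45] -> hit [43,44] leaf, test {P16@t=43}
    N7 x:[95/2,97/2] y:[29,31] z:[87/2,93/2] -> miss, prune
    N10 x:[44,91/2] y:[25,28] z:[85/2,89/2] -> miss, prune
    N12 x:[48,97/2] y:[36,37] z:[43,87/2] -> miss, prune

Summary -> nodes [0, 13, 22, 1, 14, 29, 26, 6, 8, 17, 20, 27, 2, 7, 10, 12]; box-tests=16; leaf-entries=1; first=P16

== RESULT ==
[0, 13, 22, 1, 14, 29, 26, 6, 8, 17, 20, 27, 2, 7, 10, 12]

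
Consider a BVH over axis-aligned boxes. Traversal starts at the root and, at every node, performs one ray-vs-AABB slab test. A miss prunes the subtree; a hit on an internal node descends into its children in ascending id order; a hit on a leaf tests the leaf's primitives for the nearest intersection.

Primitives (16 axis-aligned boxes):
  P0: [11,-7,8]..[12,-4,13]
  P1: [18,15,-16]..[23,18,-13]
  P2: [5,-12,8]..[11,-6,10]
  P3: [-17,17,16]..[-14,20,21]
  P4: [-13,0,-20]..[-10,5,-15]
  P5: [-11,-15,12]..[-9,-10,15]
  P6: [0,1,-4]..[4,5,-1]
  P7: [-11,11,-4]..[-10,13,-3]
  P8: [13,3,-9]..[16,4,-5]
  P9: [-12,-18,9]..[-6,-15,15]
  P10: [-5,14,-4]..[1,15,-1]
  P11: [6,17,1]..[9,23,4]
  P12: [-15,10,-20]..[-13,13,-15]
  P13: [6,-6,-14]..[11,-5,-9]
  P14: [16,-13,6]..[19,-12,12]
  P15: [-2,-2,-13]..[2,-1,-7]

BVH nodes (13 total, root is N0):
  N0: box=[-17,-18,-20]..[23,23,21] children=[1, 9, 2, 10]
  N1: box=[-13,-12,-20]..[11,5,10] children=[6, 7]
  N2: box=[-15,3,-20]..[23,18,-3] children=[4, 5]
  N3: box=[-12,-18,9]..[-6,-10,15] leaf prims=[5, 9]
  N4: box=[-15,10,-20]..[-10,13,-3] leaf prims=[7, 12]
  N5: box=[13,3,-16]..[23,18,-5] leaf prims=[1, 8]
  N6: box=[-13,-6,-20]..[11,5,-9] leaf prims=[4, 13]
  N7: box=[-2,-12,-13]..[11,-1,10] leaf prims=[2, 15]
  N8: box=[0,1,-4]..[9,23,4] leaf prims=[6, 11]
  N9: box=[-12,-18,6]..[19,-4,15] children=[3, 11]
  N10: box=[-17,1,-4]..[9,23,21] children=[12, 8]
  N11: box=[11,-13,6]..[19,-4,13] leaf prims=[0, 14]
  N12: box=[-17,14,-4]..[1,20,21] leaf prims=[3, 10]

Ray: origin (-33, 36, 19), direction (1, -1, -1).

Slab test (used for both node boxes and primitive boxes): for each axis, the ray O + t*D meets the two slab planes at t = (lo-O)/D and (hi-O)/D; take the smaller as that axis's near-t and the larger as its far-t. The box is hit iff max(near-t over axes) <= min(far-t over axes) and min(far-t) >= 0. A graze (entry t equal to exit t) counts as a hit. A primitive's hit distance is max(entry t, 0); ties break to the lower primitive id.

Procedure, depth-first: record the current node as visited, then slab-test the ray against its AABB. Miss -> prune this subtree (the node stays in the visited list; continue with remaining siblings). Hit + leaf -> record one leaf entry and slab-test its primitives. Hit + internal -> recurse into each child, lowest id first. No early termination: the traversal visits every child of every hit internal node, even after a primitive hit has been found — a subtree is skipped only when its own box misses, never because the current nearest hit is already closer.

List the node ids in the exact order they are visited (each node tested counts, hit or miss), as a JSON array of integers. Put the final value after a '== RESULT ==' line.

Trace the traversal:
N0 x:[16,56] y:[13,54] z:[-2,39] -> hit [16,39], descend [1, 2, 9, 10]
  N1 x:[20,44] y:[31,48] z:[9,39] -> hit [31,39], descend [6, 7]
    N6 x:[20,44] y:[31,42] z:[28,39] -> hit [31,39] leaf, test {P4(miss), P13(miss)}
    N7 x:[31,44] y:[37,48] z:[9,32] -> miss, prune
  N2 x:[18,56] y:[18,33] z:[22,39] -> hit [22,33], descend [4, 5]
    N4 x:[18,23] y:[23,26] z:[22,39] -> hit [23,23] leaf, test {P7@t=23, P12(miss)}
    N5 x:[46,56] y:[18,33] z:[24,35] -> miss, prune
  N9 x:[21,52] y:[40,54] z:[4,13] -> miss, prune
  N10 x:[16,42] y:[13,35] z:[-2,23] -> hit [16,23], descend [8, 12]
    N8 x:[33,42] y:[13,35] z:[15,23] -> miss, prune
    N12 x:[16,34] y:[16,22] z:[-2,23] -> hit [16,22] leaf, test {P3(miss), P10(miss)}

Summary -> nodes [0, 1, 6, 7, 2, 4, 5, 9, 10, 8, 12]; box-tests=11; leaf-entries=3; first=P7

== RESULT ==
[0, 1, 6, 7, 2, 4, 5, 9, 10, 8, 12]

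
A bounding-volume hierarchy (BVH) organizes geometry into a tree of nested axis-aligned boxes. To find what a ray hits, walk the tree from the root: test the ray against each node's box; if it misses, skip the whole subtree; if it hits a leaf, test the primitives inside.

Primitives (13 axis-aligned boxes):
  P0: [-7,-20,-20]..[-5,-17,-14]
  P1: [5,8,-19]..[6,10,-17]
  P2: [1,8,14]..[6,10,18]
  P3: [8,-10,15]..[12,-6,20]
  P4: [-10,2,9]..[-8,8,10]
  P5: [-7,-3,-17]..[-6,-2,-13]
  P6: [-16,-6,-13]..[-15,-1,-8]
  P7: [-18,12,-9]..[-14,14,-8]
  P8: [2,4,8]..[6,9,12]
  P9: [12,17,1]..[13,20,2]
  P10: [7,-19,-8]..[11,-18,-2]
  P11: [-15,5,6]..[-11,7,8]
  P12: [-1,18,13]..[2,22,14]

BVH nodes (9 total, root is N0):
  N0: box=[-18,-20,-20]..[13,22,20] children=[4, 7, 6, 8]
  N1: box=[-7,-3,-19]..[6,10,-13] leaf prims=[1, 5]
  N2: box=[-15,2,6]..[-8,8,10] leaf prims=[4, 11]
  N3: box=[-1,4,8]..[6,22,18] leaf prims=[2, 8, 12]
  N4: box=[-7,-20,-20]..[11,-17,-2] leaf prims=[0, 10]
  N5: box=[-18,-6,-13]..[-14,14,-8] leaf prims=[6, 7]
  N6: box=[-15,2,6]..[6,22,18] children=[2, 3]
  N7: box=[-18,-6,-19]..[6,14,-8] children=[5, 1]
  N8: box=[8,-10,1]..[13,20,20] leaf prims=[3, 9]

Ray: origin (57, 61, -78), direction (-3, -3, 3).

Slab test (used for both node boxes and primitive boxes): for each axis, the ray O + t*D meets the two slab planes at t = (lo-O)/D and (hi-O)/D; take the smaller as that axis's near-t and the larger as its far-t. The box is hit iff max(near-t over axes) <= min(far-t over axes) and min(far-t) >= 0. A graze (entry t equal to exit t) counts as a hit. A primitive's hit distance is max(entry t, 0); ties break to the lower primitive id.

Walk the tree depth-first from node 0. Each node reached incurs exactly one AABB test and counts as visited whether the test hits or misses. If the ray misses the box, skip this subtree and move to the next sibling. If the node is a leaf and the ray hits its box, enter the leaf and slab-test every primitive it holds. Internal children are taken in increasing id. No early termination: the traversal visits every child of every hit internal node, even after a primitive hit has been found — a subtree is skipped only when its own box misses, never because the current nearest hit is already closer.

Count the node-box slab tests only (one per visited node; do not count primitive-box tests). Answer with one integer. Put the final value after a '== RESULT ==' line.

Traverse from the root:
N0 x:[44/3,25] y:[13,27] z:[58/3,98/3] -> hit [58/3,25], descend [4, 6, 7, 8]
  N4 x:[46/3,64/3] y:[26,27] z:[58/3,76/3] -> miss, prune
  N6 x:[17,24] y:[13,59/3] z:[28,32] -> miss, prune
  N7 x:[17,25] y:[47/3,67/3] z:[59/3,70/3] -> hit [59/3,67/3], descend [1, 5]
    N1 x:[17,64/3] y:[17,64/3] z:[59/3,65/3] -> hit [59/3,64/3] leaf, test {P1(miss), P5@t=21}
    N5 x:[71/3,25] y:[47/3,67/3] z:[65/3,70/3] -> miss, prune
  N8 x:[44/3,49/3] y:[41/3,71/3] z:[79/3,98/3] -> miss, prune

order=[0, 4, 6, 7, 1, 5, 8]  |boxes|=7  |leaves|=1  hit=P5

== RESULT ==
7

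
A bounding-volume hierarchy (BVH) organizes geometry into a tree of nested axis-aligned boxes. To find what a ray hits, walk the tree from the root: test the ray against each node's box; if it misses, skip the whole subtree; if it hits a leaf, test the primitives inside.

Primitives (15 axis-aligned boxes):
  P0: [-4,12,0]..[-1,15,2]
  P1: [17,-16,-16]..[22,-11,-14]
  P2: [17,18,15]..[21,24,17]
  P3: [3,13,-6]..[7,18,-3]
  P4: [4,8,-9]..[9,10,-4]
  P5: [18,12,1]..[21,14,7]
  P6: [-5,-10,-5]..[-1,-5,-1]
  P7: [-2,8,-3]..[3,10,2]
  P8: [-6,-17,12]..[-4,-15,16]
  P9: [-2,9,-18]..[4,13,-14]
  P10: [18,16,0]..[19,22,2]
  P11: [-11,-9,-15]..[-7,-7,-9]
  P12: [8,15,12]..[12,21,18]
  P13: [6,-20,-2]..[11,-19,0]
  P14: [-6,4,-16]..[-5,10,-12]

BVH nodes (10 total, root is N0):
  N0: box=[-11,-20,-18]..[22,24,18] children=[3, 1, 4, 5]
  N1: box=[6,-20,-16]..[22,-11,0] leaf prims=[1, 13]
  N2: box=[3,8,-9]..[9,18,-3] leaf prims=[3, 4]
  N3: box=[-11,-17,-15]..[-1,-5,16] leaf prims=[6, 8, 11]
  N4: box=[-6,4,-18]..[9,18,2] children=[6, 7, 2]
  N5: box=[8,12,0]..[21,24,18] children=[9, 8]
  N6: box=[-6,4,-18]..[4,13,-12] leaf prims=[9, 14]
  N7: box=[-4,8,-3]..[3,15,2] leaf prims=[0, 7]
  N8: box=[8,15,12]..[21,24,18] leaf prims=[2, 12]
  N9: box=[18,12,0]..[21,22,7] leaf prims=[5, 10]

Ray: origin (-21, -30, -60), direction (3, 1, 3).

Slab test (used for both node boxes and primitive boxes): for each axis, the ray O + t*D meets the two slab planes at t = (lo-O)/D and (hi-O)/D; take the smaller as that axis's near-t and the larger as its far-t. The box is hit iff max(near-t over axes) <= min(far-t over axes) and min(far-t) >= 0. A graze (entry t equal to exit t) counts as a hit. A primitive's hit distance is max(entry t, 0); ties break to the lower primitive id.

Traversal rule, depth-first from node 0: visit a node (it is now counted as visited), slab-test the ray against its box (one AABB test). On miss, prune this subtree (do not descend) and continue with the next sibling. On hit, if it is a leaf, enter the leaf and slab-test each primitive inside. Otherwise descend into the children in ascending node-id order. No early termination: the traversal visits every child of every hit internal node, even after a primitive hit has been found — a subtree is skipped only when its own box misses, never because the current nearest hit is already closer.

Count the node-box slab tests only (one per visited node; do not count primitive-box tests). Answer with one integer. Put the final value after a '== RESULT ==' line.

Trace the traversal:
N0 x:[10/3,43/3] y:[10,54] z:[14,26] -> hit [14,43/3], descend [1, 3, 4, 5]
  N1 x:[9,43/3] y:[10,19] z:[44/3,20] -> miss, prune
  N3 x:[10/3,20/3] y:[13,25] z:[15,76/3] -> miss, prune
  N4 x:[5,10] y:[34,48] z:[14,62/3] -> miss, prune
  N5 x:[29/3,14] y:[42,54] z:[20,26] -> miss, prune

Summary -> nodes [0, 1, 3, 4, 5]; box-tests=5; leaf-entries=0; first=miss

== RESULT ==
5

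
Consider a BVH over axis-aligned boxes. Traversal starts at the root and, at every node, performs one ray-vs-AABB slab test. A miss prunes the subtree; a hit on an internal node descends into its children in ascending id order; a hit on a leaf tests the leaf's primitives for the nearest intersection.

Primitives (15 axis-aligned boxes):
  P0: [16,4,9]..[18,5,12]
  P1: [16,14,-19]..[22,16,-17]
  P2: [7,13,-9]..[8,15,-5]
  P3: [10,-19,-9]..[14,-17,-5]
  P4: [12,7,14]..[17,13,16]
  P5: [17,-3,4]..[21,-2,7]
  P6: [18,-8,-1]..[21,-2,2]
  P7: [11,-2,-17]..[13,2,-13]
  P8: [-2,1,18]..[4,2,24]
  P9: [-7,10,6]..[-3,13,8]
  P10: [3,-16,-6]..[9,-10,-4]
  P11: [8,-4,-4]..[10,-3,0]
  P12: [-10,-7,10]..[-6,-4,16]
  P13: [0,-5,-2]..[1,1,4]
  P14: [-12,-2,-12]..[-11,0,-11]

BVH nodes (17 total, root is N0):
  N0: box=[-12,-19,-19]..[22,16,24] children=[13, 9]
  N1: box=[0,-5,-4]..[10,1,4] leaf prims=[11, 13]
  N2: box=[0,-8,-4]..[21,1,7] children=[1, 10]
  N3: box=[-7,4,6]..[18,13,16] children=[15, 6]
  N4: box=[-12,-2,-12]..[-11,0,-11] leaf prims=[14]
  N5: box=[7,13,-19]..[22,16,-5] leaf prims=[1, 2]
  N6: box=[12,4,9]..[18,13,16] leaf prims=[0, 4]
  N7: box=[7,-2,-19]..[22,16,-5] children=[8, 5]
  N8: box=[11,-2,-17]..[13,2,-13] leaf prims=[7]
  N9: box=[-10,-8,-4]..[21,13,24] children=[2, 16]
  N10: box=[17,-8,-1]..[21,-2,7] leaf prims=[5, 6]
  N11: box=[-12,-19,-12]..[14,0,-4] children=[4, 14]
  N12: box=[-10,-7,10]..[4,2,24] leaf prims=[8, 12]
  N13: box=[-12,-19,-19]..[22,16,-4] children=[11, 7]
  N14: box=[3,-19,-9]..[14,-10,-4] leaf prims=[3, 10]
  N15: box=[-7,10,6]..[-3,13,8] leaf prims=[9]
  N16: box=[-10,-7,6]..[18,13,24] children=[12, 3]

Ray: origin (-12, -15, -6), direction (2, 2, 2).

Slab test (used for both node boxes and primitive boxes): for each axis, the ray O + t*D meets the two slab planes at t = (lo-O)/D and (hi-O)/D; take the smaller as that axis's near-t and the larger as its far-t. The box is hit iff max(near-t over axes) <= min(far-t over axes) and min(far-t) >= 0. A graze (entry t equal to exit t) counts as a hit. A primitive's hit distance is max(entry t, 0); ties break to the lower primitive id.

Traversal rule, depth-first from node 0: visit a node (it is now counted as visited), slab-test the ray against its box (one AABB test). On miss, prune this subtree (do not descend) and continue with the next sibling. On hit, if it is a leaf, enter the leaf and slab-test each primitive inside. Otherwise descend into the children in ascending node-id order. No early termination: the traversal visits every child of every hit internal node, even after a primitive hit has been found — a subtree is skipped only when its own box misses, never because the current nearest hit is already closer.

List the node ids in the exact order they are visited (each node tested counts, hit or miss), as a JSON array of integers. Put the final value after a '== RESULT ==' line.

Trace the traversal:
N0 x:[0,17] y:[-2,31/2] z:[-13/2,15] -> hit [0,15], descend [9, 13]
  N9 x:[1,33/2] y:[7/2,14] z:[1,15] -> hit [7/2,14], descend [2, 16]
    N2 x:[6,33/2] y:[7/2,8] z:[1,13/2] -> hit [6,13/2], descend [1, 10]
      N1 x:[6,11] y:[5,8] z:[1,5] -> miss, prune
      N10 x:[29/2,33/2] y:[7/2,13/2] z:[5/2,13/2] -> miss, prune
    N16 x:[1,15] y:[4,14] z:[6,15] -> hit [6,14], descend [3, 12]
      N3 x:[5/2,15] y:[19/2,14] z:[6,11] -> hit [19/2,11], descend [6, 15]
        N6 x:[12,15] y:[19/2,14] z:[15/2,11] -> miss, prune
        N15 x:[5/2,9/2] y:[25/2,14] z:[6,7] -> miss, prune
      N12 x:[1,8] y:[4,17/2] z:[8,15] -> hit [8,8] leaf, test {P8(miss), P12(miss)}
  N13 x:[0,17] y:[-2,31/2] z:[-13/2,1] -> hit [0,1], descend [7, 11]
    N7 x:[19/2,17] y:[13/2,31/2] z:[-13/2,1/2] -> miss, prune
    N11 x:[0,13] y:[-2,15/2] z:[-3,1] -> hit [0,1], descend [4, 14]
      N4 x:[0,1/2] y:[13/2,15/2] z:[-3,-5/2] -> miss, prune
      N14 x:[15/2,13] y:[-2,5/2] z:[-3/2,1] -> miss, prune

Visited [0, 9, 2, 1, 10, 16, 3, 6, 15, 12, 13, 7, 11, 4, 14]. Tests: 15 box, 1 leaf. Nearest: miss.

== RESULT ==
[0, 9, 2, 1, 10, 16, 3, 6, 15, 12, 13, 7, 11, 4, 14]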